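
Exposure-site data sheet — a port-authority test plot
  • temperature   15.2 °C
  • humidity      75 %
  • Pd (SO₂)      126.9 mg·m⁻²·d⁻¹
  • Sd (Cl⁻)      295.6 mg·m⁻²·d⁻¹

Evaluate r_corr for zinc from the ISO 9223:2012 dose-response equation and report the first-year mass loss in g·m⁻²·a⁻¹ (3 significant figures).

r_corr = 38.1 g·m⁻²·a⁻¹

zinc: f(T) = -0.071·(T−10) [T>10 °C] = -0.3692
  SO₂ term: 0.0129·126.9^0.44·exp(0.046·75-0.3692) = 2.366
  Sd branch = 0.0175·Sd^0.57·e^(0.008·RH+0.085·T) = 2.972 μm/a
  sum: 2.366 + 2.972 → r_corr = 5.338 μm/a
Convert to mass loss: 5.338 μm/a × 7.14 g/cm³ = 38.11 g·m⁻²·a⁻¹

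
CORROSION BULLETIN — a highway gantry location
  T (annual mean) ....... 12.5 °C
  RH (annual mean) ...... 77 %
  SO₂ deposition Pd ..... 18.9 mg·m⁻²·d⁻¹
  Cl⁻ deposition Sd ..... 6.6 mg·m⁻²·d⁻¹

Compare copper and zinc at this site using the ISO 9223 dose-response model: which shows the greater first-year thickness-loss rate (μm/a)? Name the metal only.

copper: f(T) = -0.080·(T−10) [T>10 °C] = -0.2000
  sulphur-dioxide contribution → 0.8756 μm/a
  chloride contribution → 0.5034 μm/a
  ⇒ r_corr(copper) = 1.379 μm/a
zinc: temperature factor f = -0.071·(2.5) = -0.1775
  sulphur-dioxide contribution → 1.36 μm/a
  chloride contribution → 0.2749 μm/a
  total first-year rate 1.634 μm/a
Ordering by μm/a: zinc (1.63) > copper (1.38)

zinc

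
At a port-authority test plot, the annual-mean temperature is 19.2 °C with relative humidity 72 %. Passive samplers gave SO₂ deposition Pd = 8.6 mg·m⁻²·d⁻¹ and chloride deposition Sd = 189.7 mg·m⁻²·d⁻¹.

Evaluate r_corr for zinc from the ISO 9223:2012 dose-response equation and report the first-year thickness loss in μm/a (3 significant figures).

zinc: T>10 °C ⇒ hinge -0.071·(19.2−10) = -0.6532
  Pd branch = 0.0129·Pd^0.44·e^(0.046·RH+f) = 0.4748 μm/a
  Sd branch = 0.0175·Sd^0.57·e^(0.008·RH+0.085·T) = 3.166 μm/a
  sum: 0.4748 + 3.166 → r_corr = 3.64 μm/a

r_corr = 3.64 μm/a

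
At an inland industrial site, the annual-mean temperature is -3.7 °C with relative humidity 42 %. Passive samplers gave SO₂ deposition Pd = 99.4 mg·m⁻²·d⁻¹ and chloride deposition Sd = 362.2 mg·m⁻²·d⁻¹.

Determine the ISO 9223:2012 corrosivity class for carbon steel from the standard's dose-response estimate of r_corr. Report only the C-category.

carbon steel: temperature factor f = +0.150·(-13.7) = -2.0550
  SO₂ term: 1.77·99.4^0.52·exp(0.02·42-2.0550) = 5.74
  Sd branch = 0.102·Sd^0.62·e^(0.033·RH+0.04·T) = 13.58 μm/a
  r_corr = 5.74 + 13.58 = 19.32 μm/a
19.3 μm/a falls in (1.3, 25] for carbon steel → category C2

C2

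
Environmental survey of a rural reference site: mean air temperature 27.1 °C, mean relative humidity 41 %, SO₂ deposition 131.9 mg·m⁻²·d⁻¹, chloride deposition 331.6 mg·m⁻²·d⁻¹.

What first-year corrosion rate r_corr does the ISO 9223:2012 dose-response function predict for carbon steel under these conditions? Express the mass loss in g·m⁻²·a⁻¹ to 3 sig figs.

r_corr = 493 g·m⁻²·a⁻¹

carbon steel: f(T) = -0.054·(T−10) [T>10 °C] = -0.9234
  SO₂ term: 1.77·131.9^0.52·exp(0.02·41-0.9234) = 20.21
  Sd branch = 0.102·Sd^0.62·e^(0.033·RH+0.04·T) = 42.63 μm/a
  r_corr = 20.21 + 42.63 = 62.85 μm/a
Convert to mass loss: 62.85 μm/a × 7.85 g/cm³ = 493.3 g·m⁻²·a⁻¹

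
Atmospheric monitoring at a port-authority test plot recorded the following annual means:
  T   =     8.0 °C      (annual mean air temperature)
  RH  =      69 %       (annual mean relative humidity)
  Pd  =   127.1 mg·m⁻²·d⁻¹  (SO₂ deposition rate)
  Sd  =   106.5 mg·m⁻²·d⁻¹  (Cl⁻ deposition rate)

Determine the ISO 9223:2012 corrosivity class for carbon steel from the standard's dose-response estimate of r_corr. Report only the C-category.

carbon steel: temperature factor f = +0.150·(-2.0) = -0.3000
  Pd branch = 1.77·Pd^0.52·e^(0.02·RH+f) = 64.74 μm/a
  Sd branch = 0.102·Sd^0.62·e^(0.033·RH+0.04·T) = 24.74 μm/a
  r_corr = 64.74 + 24.74 = 89.48 μm/a
ISO 9223 Table 2 (carbon steel): 80 < 89.5 ≤ 200 μm/a ⇒ C5

C5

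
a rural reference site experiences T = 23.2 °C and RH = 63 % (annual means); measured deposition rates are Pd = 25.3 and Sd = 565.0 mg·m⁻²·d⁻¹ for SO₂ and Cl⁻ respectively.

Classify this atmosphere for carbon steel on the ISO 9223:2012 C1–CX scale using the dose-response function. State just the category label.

carbon steel: temperature factor f = -0.054·(13.2) = -0.7128
  sulphur-dioxide contribution → 16.42 μm/a
  chloride contribution → 104.9 μm/a
  total first-year rate 121.3 μm/a
Category bounds: 80…200 μm/a bracket r_corr ⇒ C5

C5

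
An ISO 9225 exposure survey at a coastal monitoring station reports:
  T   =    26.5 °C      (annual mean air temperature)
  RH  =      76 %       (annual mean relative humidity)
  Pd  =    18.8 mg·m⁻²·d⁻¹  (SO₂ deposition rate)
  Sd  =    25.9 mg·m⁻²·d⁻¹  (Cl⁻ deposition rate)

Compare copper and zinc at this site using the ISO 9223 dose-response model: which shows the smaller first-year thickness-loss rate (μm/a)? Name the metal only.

copper: T>10 °C ⇒ hinge -0.080·(26.5−10) = -1.3200
  sulphur-dioxide contribution → 0.2689 μm/a
  chloride contribution → 1.395 μm/a
  ⇒ r_corr(copper) = 1.664 μm/a
zinc: temperature factor f = -0.071·(16.5) = -1.1715
  sulphur-dioxide contribution → 0.4794 μm/a
  chloride contribution → 1.954 μm/a
  total first-year rate 2.433 μm/a
Ordering by μm/a: zinc (2.43) > copper (1.66)

copper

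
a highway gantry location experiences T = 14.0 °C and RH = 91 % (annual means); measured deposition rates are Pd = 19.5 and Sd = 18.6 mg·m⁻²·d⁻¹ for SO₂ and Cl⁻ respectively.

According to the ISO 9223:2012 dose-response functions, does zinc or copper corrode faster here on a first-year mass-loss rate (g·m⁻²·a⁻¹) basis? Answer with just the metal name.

copper

zinc: T>10 °C ⇒ hinge -0.071·(14.0−10) = -0.2840
  Pd branch = 0.0129·Pd^0.44·e^(0.046·RH+f) = 2.36 μm/a
  Sd branch = 0.0175·Sd^0.57·e^(0.008·RH+0.085·T) = 0.6304 μm/a
  r_corr = 2.36 + 0.6304 = 2.99 μm/a
  mass loss = 2.99 μm/a × 7.14 g/cm³ = 21.35 g·m⁻²·a⁻¹
copper: temperature factor f = -0.080·(4.0) = -0.3200
  Pd branch = 0.0053·Pd^0.26·e^(0.059·RH+f) = 1.788 μm/a
  Cl⁻ term: 0.01025·18.6^0.27·exp(0.036·91+0.049·14.0) = 1.186
  r_corr = 1.788 + 1.186 = 2.975 μm/a
  mass loss = 2.975 μm/a × 8.96 g/cm³ = 26.65 g·m⁻²·a⁻¹
Ordering by g·m⁻²·a⁻¹: copper (26.7) > zinc (21.3)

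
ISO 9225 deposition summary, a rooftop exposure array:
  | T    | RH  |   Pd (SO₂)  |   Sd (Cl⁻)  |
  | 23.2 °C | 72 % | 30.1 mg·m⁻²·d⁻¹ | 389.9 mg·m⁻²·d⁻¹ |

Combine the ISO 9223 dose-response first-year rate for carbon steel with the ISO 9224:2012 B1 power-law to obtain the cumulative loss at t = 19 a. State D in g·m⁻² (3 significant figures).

D(19) = 4.89e+03 g·m⁻²

carbon steel: temperature factor f = -0.054·(13.2) = -0.7128
  Pd branch = 1.77·Pd^0.52·e^(0.02·RH+f) = 21.51 μm/a
  Cl⁻ term: 0.102·389.9^0.62·exp(0.033·72+0.04·23.2) = 112.2
  sum: 21.51 + 112.2 → r_corr = 133.7 μm/a
ISO 9224: D(t) = r_corr · t^b with b = 0.523 (carbon steel, B1)
  D(19) = 133.7 × 19^0.523 = 133.7 × 4.664 = 623.6 μm
  Mass loss = 623.6 μm × 7.85 g/cm³ = 4895 g·m⁻²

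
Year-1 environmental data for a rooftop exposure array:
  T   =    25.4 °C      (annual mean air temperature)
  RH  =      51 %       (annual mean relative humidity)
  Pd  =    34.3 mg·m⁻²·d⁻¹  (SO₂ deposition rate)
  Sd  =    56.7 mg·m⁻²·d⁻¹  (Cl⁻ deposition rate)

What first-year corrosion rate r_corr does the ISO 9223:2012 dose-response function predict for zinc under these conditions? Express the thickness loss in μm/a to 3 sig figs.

zinc: f(T) = -0.071·(T−10) [T>10 °C] = -1.0934
  sulphur-dioxide contribution → 0.2139 μm/a
  chloride contribution → 2.277 μm/a
  ⇒ r_corr(zinc) = 2.491 μm/a

r_corr = 2.49 μm/a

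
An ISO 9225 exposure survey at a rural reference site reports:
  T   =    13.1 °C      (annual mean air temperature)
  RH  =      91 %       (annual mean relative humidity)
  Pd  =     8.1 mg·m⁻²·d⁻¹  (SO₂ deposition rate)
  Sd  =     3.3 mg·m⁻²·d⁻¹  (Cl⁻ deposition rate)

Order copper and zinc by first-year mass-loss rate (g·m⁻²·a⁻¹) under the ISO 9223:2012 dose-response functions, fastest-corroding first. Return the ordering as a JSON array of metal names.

copper: temperature factor f = -0.080·(3.1) = -0.2480
  SO₂ term: 0.0053·8.1^0.26·exp(0.059·91-0.2480) = 1.529
  Sd branch = 0.01025·Sd^0.27·e^(0.036·RH+0.049·T) = 0.7116 μm/a
  r_corr = 1.529 + 0.7116 = 2.241 μm/a
  mass loss = 2.241 μm/a × 8.96 g/cm³ = 20.08 g·m⁻²·a⁻¹
zinc: f(T) = -0.071·(T−10) [T>10 °C] = -0.2201
  SO₂ term: 0.0129·8.1^0.44·exp(0.046·91-0.2201) = 1.709
  Sd branch = 0.0175·Sd^0.57·e^(0.008·RH+0.085·T) = 0.2179 μm/a
  r_corr = 1.709 + 0.2179 = 1.927 μm/a
  mass loss = 1.927 μm/a × 7.14 g/cm³ = 13.76 g·m⁻²·a⁻¹
Ordering by g·m⁻²·a⁻¹: copper (20.1) > zinc (13.8)

["copper", "zinc"]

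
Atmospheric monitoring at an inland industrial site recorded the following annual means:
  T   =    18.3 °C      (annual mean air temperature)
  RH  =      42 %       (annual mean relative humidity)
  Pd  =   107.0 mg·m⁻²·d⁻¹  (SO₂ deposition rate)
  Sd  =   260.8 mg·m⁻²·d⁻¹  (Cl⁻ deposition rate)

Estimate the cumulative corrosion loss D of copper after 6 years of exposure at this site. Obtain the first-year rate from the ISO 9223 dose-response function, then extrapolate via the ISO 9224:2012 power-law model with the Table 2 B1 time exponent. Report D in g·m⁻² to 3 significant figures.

copper: temperature factor f = -0.080·(8.3) = -0.6640
  sulphur-dioxide contribution → 0.1096 μm/a
  chloride contribution → 0.5119 μm/a
  ⇒ r_corr(copper) = 0.6215 μm/a
Long-term exponent b (ISO 9224 Table 2, B1) = 0.667
  D(6) = 0.6215 × 6^0.667 = 0.6215 × 3.304 = 2.053 μm
  Mass loss = 2.053 μm × 8.96 g/cm³ = 18.4 g·m⁻²

D(6) = 18.4 g·m⁻²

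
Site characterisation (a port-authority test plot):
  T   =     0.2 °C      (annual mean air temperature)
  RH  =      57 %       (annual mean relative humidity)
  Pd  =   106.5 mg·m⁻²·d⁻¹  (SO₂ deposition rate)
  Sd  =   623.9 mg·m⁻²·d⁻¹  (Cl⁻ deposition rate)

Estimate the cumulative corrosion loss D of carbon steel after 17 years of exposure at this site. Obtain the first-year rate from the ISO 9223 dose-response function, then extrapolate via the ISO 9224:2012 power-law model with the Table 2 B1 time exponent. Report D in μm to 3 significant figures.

D(17) = 224 μm

carbon steel: temperature factor f = +0.150·(-9.8) = -1.4700
  Pd branch = 1.77·Pd^0.52·e^(0.02·RH+f) = 14.42 μm/a
  Sd branch = 0.102·Sd^0.62·e^(0.033·RH+0.04·T) = 36.47 μm/a
  sum: 14.42 + 36.47 → r_corr = 50.89 μm/a
ISO 9224: D(t) = r_corr · t^b with b = 0.523 (carbon steel, B1)
  D(17) = 50.89 × 17^0.523 = 50.89 × 4.401 = 223.9 μm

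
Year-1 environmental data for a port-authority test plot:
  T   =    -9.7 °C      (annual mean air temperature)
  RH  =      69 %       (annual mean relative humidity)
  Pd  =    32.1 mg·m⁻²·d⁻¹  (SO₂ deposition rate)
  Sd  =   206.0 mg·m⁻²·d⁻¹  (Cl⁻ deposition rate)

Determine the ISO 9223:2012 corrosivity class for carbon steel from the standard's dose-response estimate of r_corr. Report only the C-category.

C2

carbon steel: temperature factor f = +0.150·(-19.7) = -2.9550
  sulphur-dioxide contribution → 2.225 μm/a
  chloride contribution → 18.35 μm/a
  total first-year rate 20.57 μm/a
ISO 9223 Table 2 (carbon steel): 1.3 < 20.6 ≤ 25 μm/a ⇒ C2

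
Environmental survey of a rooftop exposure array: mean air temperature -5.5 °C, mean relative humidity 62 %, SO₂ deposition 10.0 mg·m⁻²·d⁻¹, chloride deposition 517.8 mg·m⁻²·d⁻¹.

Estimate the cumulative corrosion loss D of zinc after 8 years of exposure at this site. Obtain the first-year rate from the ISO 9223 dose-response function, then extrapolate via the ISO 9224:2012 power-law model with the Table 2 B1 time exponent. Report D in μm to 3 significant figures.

D(8) = 5.29 μm

zinc: T≤10 °C ⇒ hinge +0.038·(-5.5−10) = -0.5890
  Pd branch = 0.0129·Pd^0.44·e^(0.046·RH+f) = 0.3415 μm/a
  Cl⁻ term: 0.0175·517.8^0.57·exp(0.008·62+0.085·-5.5) = 0.6346
  r_corr = 0.3415 + 0.6346 = 0.9761 μm/a
Power-law: D(8) = r_corr · 8^0.813
  D(8) = 0.9761 × 8^0.813 = 0.9761 × 5.423 = 5.293 μm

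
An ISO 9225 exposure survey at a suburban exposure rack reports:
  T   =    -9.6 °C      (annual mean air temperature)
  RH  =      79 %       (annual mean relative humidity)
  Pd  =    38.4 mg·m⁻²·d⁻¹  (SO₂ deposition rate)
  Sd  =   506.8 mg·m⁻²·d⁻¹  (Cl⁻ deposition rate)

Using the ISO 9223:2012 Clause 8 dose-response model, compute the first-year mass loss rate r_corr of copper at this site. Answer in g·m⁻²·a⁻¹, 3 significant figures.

r_corr = 6.40 g·m⁻²·a⁻¹

copper: T≤10 °C ⇒ hinge +0.126·(-9.6−10) = -2.4696
  Pd branch = 0.0053·Pd^0.26·e^(0.059·RH+f) = 0.1224 μm/a
  Cl⁻ term: 0.01025·506.8^0.27·exp(0.036·79+0.049·-9.6) = 0.5914
  r_corr = 0.1224 + 0.5914 = 0.7138 μm/a
Convert to mass loss: 0.7138 μm/a × 8.96 g/cm³ = 6.396 g·m⁻²·a⁻¹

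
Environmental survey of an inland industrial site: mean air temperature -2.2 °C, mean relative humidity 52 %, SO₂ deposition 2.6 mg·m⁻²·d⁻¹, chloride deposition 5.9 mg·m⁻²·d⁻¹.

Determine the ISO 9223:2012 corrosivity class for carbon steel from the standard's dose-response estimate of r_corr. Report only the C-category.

C2

carbon steel: f(T) = +0.150·(T−10) [T≤10 °C] = -1.8300
  SO₂ term: 1.77·2.6^0.52·exp(0.02·52-1.8300) = 1.32
  Sd branch = 0.102·Sd^0.62·e^(0.033·RH+0.04·T) = 1.562 μm/a
  r_corr = 1.32 + 1.562 = 2.882 μm/a
Category bounds: 1.3…25 μm/a bracket r_corr ⇒ C2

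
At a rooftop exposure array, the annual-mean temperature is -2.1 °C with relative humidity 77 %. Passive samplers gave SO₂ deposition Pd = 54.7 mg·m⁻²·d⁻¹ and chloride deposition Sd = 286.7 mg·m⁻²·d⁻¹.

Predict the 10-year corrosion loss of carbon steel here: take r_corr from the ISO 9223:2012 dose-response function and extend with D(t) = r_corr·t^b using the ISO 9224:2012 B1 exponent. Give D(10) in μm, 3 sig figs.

carbon steel: temperature factor f = +0.150·(-12.1) = -1.8150
  Pd branch = 1.77·Pd^0.52·e^(0.02·RH+f) = 10.77 μm/a
  Sd branch = 0.102·Sd^0.62·e^(0.033·RH+0.04·T) = 39.74 μm/a
  r_corr = 10.77 + 39.74 = 50.52 μm/a
Long-term exponent b (ISO 9224 Table 2, B1) = 0.523
  D(10) = 50.52 × 10^0.523 = 50.52 × 3.334 = 168.4 μm

D(10) = 168 μm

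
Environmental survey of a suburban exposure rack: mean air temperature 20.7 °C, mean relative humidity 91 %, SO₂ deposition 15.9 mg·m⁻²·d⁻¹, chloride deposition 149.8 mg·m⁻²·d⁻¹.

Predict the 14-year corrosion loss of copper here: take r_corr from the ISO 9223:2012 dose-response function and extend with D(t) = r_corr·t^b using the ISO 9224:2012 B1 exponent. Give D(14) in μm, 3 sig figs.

copper: T>10 °C ⇒ hinge -0.080·(20.7−10) = -0.8560
  Pd branch = 0.0053·Pd^0.26·e^(0.059·RH+f) = 0.9922 μm/a
  Cl⁻ term: 0.01025·149.8^0.27·exp(0.036·91+0.049·20.7) = 2.893
  sum: 0.9922 + 2.893 → r_corr = 3.885 μm/a
Long-term exponent b (ISO 9224 Table 2, B1) = 0.667
  D(14) = 3.885 × 14^0.667 = 3.885 × 5.814 = 22.59 μm

D(14) = 22.6 μm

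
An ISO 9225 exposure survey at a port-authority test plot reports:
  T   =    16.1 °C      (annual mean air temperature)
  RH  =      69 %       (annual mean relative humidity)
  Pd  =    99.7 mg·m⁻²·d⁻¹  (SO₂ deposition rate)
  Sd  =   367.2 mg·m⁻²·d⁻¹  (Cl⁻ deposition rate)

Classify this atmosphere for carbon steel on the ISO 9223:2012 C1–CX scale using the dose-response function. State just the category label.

carbon steel: T>10 °C ⇒ hinge -0.054·(16.1−10) = -0.3294
  SO₂ term: 1.77·99.7^0.52·exp(0.02·69-0.3294) = 55.41
  Sd branch = 0.102·Sd^0.62·e^(0.033·RH+0.04·T) = 73.69 μm/a
  sum: 55.41 + 73.69 → r_corr = 129.1 μm/a
129 μm/a falls in (80, 200] for carbon steel → category C5

C5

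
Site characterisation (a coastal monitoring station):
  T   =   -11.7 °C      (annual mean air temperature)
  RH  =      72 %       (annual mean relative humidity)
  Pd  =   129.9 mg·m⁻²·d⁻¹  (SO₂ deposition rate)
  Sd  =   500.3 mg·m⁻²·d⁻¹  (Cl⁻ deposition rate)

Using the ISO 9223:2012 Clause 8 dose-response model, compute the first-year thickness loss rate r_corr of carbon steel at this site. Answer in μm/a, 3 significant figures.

r_corr = 36.0 μm/a

carbon steel: temperature factor f = +0.150·(-21.7) = -3.2550
  SO₂ term: 1.77·129.9^0.52·exp(0.02·72-3.2550) = 3.621
  Sd branch = 0.102·Sd^0.62·e^(0.033·RH+0.04·T) = 32.42 μm/a
  sum: 3.621 + 32.42 → r_corr = 36.04 μm/a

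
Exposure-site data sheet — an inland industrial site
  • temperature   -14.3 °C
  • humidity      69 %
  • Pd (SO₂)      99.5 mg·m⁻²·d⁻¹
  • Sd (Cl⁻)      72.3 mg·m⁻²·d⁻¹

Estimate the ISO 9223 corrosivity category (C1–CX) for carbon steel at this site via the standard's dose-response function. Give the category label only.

C2

carbon steel: T≤10 °C ⇒ hinge +0.150·(-14.3−10) = -3.6450
  Pd branch = 1.77·Pd^0.52·e^(0.02·RH+f) = 2.01 μm/a
  Sd branch = 0.102·Sd^0.62·e^(0.033·RH+0.04·T) = 7.975 μm/a
  r_corr = 2.01 + 7.975 = 9.985 μm/a
Category bounds: 1.3…25 μm/a bracket r_corr ⇒ C2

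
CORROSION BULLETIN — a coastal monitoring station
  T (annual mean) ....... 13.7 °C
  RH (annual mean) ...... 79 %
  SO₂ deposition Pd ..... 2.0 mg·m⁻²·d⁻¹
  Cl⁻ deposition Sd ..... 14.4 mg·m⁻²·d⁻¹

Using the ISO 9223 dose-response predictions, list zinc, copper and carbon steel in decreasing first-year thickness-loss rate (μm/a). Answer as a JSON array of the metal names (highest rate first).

["carbon steel", "copper", "zinc"]

zinc: f(T) = -0.071·(T−10) [T>10 °C] = -0.2627
  SO₂ term: 0.0129·2.0^0.44·exp(0.046·79-0.2627) = 0.5095
  Cl⁻ term: 0.0175·14.4^0.57·exp(0.008·79+0.085·13.7) = 0.4825
  sum: 0.5095 + 0.4825 → r_corr = 0.9921 μm/a
copper: temperature factor f = -0.080·(3.7) = -0.2960
  SO₂ term: 0.0053·2.0^0.26·exp(0.059·79-0.2960) = 0.4992
  Sd branch = 0.01025·Sd^0.27·e^(0.036·RH+0.049·T) = 0.7082 μm/a
  r_corr = 0.4992 + 0.7082 = 1.207 μm/a
carbon steel: temperature factor f = -0.054·(3.7) = -0.1998
  Pd branch = 1.77·Pd^0.52·e^(0.02·RH+f) = 10.09 μm/a
  Cl⁻ term: 0.102·14.4^0.62·exp(0.033·79+0.04·13.7) = 12.5
  sum: 10.09 + 12.5 → r_corr = 22.59 μm/a
Ordering by μm/a: carbon steel (22.6) > copper (1.21) > zinc (0.992)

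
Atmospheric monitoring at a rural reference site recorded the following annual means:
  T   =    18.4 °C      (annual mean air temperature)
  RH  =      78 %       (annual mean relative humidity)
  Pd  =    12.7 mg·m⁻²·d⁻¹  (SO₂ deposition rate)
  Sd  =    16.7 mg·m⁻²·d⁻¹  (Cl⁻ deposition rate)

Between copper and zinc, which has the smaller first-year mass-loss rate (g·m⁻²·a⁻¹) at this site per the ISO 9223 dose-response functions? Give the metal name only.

copper: temperature factor f = -0.080·(8.4) = -0.6720
  SO₂ term: 0.0053·12.7^0.26·exp(0.059·78-0.6720) = 0.5224
  Sd branch = 0.01025·Sd^0.27·e^(0.036·RH+0.049·T) = 0.8952 μm/a
  r_corr = 0.5224 + 0.8952 = 1.418 μm/a
  mass loss = 1.418 μm/a × 8.96 g/cm³ = 12.7 g·m⁻²·a⁻¹
zinc: f(T) = -0.071·(T−10) [T>10 °C] = -0.5964
  SO₂ term: 0.0129·12.7^0.44·exp(0.046·78-0.5964) = 0.7861
  Cl⁻ term: 0.0175·16.7^0.57·exp(0.008·78+0.085·18.4) = 0.7766
  sum: 0.7861 + 0.7766 → r_corr = 1.563 μm/a
  mass loss = 1.563 μm/a × 7.14 g/cm³ = 11.16 g·m⁻²·a⁻¹
Ordering by g·m⁻²·a⁻¹: copper (12.7) > zinc (11.2)

zinc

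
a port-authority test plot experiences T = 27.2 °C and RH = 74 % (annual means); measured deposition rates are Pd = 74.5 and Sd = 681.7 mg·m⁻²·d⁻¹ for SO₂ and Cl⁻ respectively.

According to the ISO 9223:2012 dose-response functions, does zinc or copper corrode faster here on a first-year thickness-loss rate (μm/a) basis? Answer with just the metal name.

zinc: T>10 °C ⇒ hinge -0.071·(27.2−10) = -1.2212
  sulphur-dioxide contribution → 0.7626 μm/a
  chloride contribution → 13.16 μm/a
  ⇒ r_corr(zinc) = 13.93 μm/a
copper: T>10 °C ⇒ hinge -0.080·(27.2−10) = -1.3760
  sulphur-dioxide contribution → 0.3233 μm/a
  chloride contribution → 3.248 μm/a
  total first-year rate 3.571 μm/a
Ordering by μm/a: zinc (13.9) > copper (3.57)

zinc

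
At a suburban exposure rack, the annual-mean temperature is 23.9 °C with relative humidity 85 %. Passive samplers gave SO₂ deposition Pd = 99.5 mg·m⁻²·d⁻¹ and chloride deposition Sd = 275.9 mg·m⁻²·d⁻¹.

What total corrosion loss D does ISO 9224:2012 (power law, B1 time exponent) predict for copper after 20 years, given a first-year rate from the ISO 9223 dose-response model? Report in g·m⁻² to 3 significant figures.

copper: temperature factor f = -0.080·(13.9) = -1.1120
  SO₂ term: 0.0053·99.5^0.26·exp(0.059·85-1.1120) = 0.8685
  Sd branch = 0.01025·Sd^0.27·e^(0.036·RH+0.049·T) = 3.216 μm/a
  sum: 0.8685 + 3.216 → r_corr = 4.084 μm/a
ISO 9224: D(t) = r_corr · t^b with b = 0.667 (copper, B1)
  D(20) = 4.084 × 20^0.667 = 4.084 × 7.375 = 30.12 μm
  Mass loss = 30.12 μm × 8.96 g/cm³ = 269.9 g·m⁻²

D(20) = 270 g·m⁻²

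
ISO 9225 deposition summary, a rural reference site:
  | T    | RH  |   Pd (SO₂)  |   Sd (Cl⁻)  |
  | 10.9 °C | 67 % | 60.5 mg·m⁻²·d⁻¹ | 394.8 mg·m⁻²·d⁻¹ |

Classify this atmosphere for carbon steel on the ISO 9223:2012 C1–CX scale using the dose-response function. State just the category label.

C5

carbon steel: temperature factor f = -0.054·(0.9) = -0.0486
  Pd branch = 1.77·Pd^0.52·e^(0.02·RH+f) = 54.37 μm/a
  Cl⁻ term: 0.102·394.8^0.62·exp(0.033·67+0.04·10.9) = 58.6
  sum: 54.37 + 58.6 → r_corr = 113 μm/a
Category bounds: 80…200 μm/a bracket r_corr ⇒ C5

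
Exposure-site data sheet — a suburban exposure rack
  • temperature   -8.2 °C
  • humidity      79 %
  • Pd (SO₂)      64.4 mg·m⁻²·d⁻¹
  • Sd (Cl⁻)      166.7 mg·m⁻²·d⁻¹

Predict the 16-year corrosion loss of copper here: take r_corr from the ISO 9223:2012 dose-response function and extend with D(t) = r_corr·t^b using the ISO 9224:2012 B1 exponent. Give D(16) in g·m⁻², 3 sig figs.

copper: T≤10 °C ⇒ hinge +0.126·(-8.2−10) = -2.2932
  sulphur-dioxide contribution → 0.1671 μm/a
  chloride contribution → 0.4691 μm/a
  ⇒ r_corr(copper) = 0.6362 μm/a
Long-term exponent b (ISO 9224 Table 2, B1) = 0.667
  D(16) = 0.6362 × 16^0.667 = 0.6362 × 6.355 = 4.043 μm
  Mass loss = 4.043 μm × 8.96 g/cm³ = 36.23 g·m⁻²

D(16) = 36.2 g·m⁻²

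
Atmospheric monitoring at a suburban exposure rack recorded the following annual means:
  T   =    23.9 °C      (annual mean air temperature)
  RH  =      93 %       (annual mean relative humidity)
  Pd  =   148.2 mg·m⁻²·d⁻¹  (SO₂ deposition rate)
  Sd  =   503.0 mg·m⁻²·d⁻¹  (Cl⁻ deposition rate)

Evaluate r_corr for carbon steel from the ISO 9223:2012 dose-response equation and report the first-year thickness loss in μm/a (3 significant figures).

carbon steel: f(T) = -0.054·(T−10) [T>10 °C] = -0.7506
  sulphur-dioxide contribution → 72.21 μm/a
  chloride contribution → 270.2 μm/a
  total first-year rate 342.4 μm/a

r_corr = 342 μm/a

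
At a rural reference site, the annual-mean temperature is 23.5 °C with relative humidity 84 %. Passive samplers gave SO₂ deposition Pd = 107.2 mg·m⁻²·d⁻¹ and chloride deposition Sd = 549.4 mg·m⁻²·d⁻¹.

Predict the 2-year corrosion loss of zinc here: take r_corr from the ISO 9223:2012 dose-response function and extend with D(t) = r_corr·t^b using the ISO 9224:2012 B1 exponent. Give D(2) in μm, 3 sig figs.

D(2) = 19.4 μm

zinc: temperature factor f = -0.071·(13.5) = -0.9585
  SO₂ term: 0.0129·107.2^0.44·exp(0.046·84-0.9585) = 1.844
  Cl⁻ term: 0.0175·549.4^0.57·exp(0.008·84+0.085·23.5) = 9.207
  sum: 1.844 + 9.207 → r_corr = 11.05 μm/a
Long-term exponent b (ISO 9224 Table 2, B1) = 0.813
  D(2) = 11.05 × 2^0.813 = 11.05 × 1.757 = 19.41 μm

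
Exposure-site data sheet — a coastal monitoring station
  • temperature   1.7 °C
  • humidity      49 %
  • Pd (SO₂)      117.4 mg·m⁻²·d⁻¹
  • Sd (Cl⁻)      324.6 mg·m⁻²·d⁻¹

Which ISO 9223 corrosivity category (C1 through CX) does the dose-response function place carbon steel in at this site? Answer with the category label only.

carbon steel: f(T) = +0.150·(T−10) [T≤10 °C] = -1.2450
  SO₂ term: 1.77·117.4^0.52·exp(0.02·49-1.2450) = 16.18
  Cl⁻ term: 0.102·324.6^0.62·exp(0.033·49+0.04·1.7) = 19.83
  r_corr = 16.18 + 19.83 = 36.02 μm/a
36 μm/a falls in (25, 50] for carbon steel → category C3

C3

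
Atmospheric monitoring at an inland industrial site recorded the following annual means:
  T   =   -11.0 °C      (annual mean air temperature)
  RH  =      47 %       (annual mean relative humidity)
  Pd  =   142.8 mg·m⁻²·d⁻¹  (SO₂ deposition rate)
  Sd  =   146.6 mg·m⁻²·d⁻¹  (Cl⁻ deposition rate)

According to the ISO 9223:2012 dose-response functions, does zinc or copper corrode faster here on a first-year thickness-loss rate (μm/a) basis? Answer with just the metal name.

zinc

zinc: f(T) = +0.038·(T−10) [T≤10 °C] = -0.7980
  Pd branch = 0.0129·Pd^0.44·e^(0.046·RH+f) = 0.4478 μm/a
  Sd branch = 0.0175·Sd^0.57·e^(0.008·RH+0.085·T) = 0.1718 μm/a
  r_corr = 0.4478 + 0.1718 = 0.6195 μm/a
copper: temperature factor f = +0.126·(-21.0) = -2.6460
  SO₂ term: 0.0053·142.8^0.26·exp(0.059·47-2.6460) = 0.02186
  Cl⁻ term: 0.01025·146.6^0.27·exp(0.036·47+0.049·-11.0) = 0.1248
  r_corr = 0.02186 + 0.1248 = 0.1467 μm/a
Ordering by μm/a: zinc (0.62) > copper (0.147)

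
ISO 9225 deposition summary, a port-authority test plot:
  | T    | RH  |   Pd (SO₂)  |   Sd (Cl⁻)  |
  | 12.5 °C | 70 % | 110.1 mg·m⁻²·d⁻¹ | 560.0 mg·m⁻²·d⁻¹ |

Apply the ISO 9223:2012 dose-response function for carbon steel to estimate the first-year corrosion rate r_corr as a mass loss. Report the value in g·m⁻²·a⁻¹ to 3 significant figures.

r_corr = 1.24e+03 g·m⁻²·a⁻¹

carbon steel: f(T) = -0.054·(T−10) [T>10 °C] = -0.1350
  SO₂ term: 1.77·110.1^0.52·exp(0.02·70-0.1350) = 72.29
  Cl⁻ term: 0.102·560.0^0.62·exp(0.033·70+0.04·12.5) = 85.67
  r_corr = 72.29 + 85.67 = 158 μm/a
Convert to mass loss: 158 μm/a × 7.85 g/cm³ = 1240 g·m⁻²·a⁻¹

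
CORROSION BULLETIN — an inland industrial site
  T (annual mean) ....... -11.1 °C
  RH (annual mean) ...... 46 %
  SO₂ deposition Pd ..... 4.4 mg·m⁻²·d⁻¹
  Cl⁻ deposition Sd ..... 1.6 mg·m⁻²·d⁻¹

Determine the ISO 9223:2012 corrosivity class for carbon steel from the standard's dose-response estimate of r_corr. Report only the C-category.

C1

carbon steel: temperature factor f = +0.150·(-21.1) = -3.1650
  Pd branch = 1.77·Pd^0.52·e^(0.02·RH+f) = 0.4051 μm/a
  Cl⁻ term: 0.102·1.6^0.62·exp(0.033·46+0.04·-11.1) = 0.3996
  r_corr = 0.4051 + 0.3996 = 0.8047 μm/a
Category bounds: 0…1.3 μm/a bracket r_corr ⇒ C1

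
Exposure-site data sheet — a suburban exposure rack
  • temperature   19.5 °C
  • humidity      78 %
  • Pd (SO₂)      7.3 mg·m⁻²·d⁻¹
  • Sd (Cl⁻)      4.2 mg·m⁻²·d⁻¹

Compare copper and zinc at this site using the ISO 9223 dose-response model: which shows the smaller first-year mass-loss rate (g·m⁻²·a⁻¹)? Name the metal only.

copper: temperature factor f = -0.080·(9.5) = -0.7600
  SO₂ term: 0.0053·7.3^0.26·exp(0.059·78-0.7600) = 0.4143
  Sd branch = 0.01025·Sd^0.27·e^(0.036·RH+0.049·T) = 0.6508 μm/a
  sum: 0.4143 + 0.6508 → r_corr = 1.065 μm/a
  mass loss = 1.065 μm/a × 8.96 g/cm³ = 9.543 g·m⁻²·a⁻¹
zinc: f(T) = -0.071·(T−10) [T>10 °C] = -0.6745
  Pd branch = 0.0129·Pd^0.44·e^(0.046·RH+f) = 0.5699 μm/a
  Cl⁻ term: 0.0175·4.2^0.57·exp(0.008·78+0.085·19.5) = 0.3883
  sum: 0.5699 + 0.3883 → r_corr = 0.9581 μm/a
  mass loss = 0.9581 μm/a × 7.14 g/cm³ = 6.841 g·m⁻²·a⁻¹
Ordering by g·m⁻²·a⁻¹: copper (9.54) > zinc (6.84)

zinc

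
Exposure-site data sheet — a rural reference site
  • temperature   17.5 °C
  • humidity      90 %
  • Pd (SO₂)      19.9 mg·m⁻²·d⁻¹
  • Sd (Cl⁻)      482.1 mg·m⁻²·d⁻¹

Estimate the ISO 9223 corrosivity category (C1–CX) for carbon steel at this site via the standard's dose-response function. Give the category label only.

CX

carbon steel: temperature factor f = -0.054·(7.5) = -0.4050
  Pd branch = 1.77·Pd^0.52·e^(0.02·RH+f) = 33.82 μm/a
  Sd branch = 0.102·Sd^0.62·e^(0.033·RH+0.04·T) = 184.5 μm/a
  sum: 33.82 + 184.5 → r_corr = 218.3 μm/a
218 μm/a falls in (200, 700] for carbon steel → category CX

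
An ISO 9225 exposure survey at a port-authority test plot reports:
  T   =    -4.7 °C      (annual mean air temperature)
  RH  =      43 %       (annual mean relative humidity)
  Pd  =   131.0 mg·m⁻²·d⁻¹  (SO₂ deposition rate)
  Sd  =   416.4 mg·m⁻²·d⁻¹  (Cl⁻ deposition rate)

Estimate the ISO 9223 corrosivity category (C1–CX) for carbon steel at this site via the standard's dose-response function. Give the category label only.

C2

carbon steel: f(T) = +0.150·(T−10) [T≤10 °C] = -2.2050
  SO₂ term: 1.77·131.0^0.52·exp(0.02·43-2.2050) = 5.819
  Sd branch = 0.102·Sd^0.62·e^(0.033·RH+0.04·T) = 14.7 μm/a
  r_corr = 5.819 + 14.7 = 20.52 μm/a
20.5 μm/a falls in (1.3, 25] for carbon steel → category C2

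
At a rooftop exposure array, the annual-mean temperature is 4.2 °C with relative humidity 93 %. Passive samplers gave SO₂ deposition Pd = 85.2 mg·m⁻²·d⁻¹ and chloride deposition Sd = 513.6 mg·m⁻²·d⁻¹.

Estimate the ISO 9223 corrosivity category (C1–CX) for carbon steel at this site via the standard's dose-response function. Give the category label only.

C5

carbon steel: f(T) = +0.150·(T−10) [T≤10 °C] = -0.8700
  sulphur-dioxide contribution → 48.06 μm/a
  chloride contribution → 124.5 μm/a
  total first-year rate 172.5 μm/a
Category bounds: 80…200 μm/a bracket r_corr ⇒ C5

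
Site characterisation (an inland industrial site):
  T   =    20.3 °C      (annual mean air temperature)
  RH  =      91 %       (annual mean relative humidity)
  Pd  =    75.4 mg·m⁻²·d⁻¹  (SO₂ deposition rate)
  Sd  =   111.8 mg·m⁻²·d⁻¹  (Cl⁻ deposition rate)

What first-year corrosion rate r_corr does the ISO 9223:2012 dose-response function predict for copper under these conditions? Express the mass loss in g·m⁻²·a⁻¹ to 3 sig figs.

r_corr = 37.2 g·m⁻²·a⁻¹

copper: temperature factor f = -0.080·(10.3) = -0.8240
  SO₂ term: 0.0053·75.4^0.26·exp(0.059·91-0.8240) = 1.536
  Cl⁻ term: 0.01025·111.8^0.27·exp(0.036·91+0.049·20.3) = 2.621
  sum: 1.536 + 2.621 → r_corr = 4.157 μm/a
Convert to mass loss: 4.157 μm/a × 8.96 g/cm³ = 37.25 g·m⁻²·a⁻¹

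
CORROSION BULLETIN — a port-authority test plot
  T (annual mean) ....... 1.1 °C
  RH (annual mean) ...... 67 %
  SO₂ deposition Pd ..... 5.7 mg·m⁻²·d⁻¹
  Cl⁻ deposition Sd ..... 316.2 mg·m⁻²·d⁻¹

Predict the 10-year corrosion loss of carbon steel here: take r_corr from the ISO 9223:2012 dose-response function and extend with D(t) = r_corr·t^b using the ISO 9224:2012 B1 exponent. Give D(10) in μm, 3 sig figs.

D(10) = 130 μm

carbon steel: f(T) = +0.150·(T−10) [T≤10 °C] = -1.3350
  Pd branch = 1.77·Pd^0.52·e^(0.02·RH+f) = 4.397 μm/a
  Cl⁻ term: 0.102·316.2^0.62·exp(0.033·67+0.04·1.1) = 34.51
  sum: 4.397 + 34.51 → r_corr = 38.9 μm/a
ISO 9224: D(t) = r_corr · t^b with b = 0.523 (carbon steel, B1)
  D(10) = 38.9 × 10^0.523 = 38.9 × 3.334 = 129.7 μm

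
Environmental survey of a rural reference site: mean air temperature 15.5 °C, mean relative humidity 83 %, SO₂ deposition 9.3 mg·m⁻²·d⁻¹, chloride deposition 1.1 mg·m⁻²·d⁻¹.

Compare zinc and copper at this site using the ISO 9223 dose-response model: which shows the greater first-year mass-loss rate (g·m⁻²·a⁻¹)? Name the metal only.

copper

zinc: f(T) = -0.071·(T−10) [T>10 °C] = -0.3905
  sulphur-dioxide contribution → 1.06 μm/a
  chloride contribution → 0.134 μm/a
  total first-year rate 1.194 μm/a
  mass loss = 1.194 μm/a × 7.14 g/cm³ = 8.525 g·m⁻²·a⁻¹
copper: T>10 °C ⇒ hinge -0.080·(15.5−10) = -0.4400
  sulphur-dioxide contribution → 0.8161 μm/a
  chloride contribution → 0.4461 μm/a
  ⇒ r_corr(copper) = 1.262 μm/a
  mass loss = 1.262 μm/a × 8.96 g/cm³ = 11.31 g·m⁻²·a⁻¹
Ordering by g·m⁻²·a⁻¹: copper (11.3) > zinc (8.52)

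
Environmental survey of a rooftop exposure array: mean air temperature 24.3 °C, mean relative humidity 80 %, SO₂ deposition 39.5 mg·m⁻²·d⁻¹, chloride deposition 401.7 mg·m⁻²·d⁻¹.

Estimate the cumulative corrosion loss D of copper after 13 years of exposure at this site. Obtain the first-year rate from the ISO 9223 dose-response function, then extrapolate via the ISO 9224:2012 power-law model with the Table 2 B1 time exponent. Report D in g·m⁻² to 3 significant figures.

D(13) = 175 g·m⁻²

copper: temperature factor f = -0.080·(14.3) = -1.1440
  SO₂ term: 0.0053·39.5^0.26·exp(0.059·80-1.1440) = 0.4925
  Cl⁻ term: 0.01025·401.7^0.27·exp(0.036·80+0.049·24.3) = 3.032
  r_corr = 0.4925 + 3.032 = 3.524 μm/a
Power-law: D(13) = r_corr · 13^0.667
  D(13) = 3.524 × 13^0.667 = 3.524 × 5.534 = 19.5 μm
  Mass loss = 19.5 μm × 8.96 g/cm³ = 174.7 g·m⁻²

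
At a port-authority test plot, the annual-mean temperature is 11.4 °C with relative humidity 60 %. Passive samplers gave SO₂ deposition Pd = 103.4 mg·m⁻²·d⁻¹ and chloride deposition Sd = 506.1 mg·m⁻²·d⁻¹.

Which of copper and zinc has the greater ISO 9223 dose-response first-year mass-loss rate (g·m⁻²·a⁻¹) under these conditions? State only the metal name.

zinc

copper: f(T) = -0.080·(T−10) [T>10 °C] = -0.1120
  SO₂ term: 0.0053·103.4^0.26·exp(0.059·60-0.1120) = 0.5455
  Cl⁻ term: 0.01025·506.1^0.27·exp(0.036·60+0.049·11.4) = 0.8347
  r_corr = 0.5455 + 0.8347 = 1.38 μm/a
  mass loss = 1.38 μm/a × 8.96 g/cm³ = 12.37 g·m⁻²·a⁻¹
zinc: temperature factor f = -0.071·(1.4) = -0.0994
  SO₂ term: 0.0129·103.4^0.44·exp(0.046·60-0.0994) = 1.421
  Sd branch = 0.0175·Sd^0.57·e^(0.008·RH+0.085·T) = 2.593 μm/a
  r_corr = 1.421 + 2.593 = 4.013 μm/a
  mass loss = 4.013 μm/a × 7.14 g/cm³ = 28.65 g·m⁻²·a⁻¹
Ordering by g·m⁻²·a⁻¹: zinc (28.7) > copper (12.4)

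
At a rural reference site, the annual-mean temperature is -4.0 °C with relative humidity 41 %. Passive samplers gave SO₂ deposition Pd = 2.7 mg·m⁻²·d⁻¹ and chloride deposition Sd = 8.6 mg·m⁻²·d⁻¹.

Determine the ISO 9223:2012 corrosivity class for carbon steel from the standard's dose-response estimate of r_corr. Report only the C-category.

carbon steel: temperature factor f = +0.150·(-14.0) = -2.1000
  SO₂ term: 1.77·2.7^0.52·exp(0.02·41-2.1000) = 0.8249
  Sd branch = 0.102·Sd^0.62·e^(0.033·RH+0.04·T) = 1.277 μm/a
  r_corr = 0.8249 + 1.277 = 2.102 μm/a
2.1 μm/a falls in (1.3, 25] for carbon steel → category C2

C2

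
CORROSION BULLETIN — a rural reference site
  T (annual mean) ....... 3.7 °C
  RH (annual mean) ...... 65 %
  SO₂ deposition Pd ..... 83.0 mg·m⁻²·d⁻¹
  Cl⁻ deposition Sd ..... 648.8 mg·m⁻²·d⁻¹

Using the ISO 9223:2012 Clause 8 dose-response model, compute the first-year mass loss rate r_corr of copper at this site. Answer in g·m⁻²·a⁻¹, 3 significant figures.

copper: f(T) = +0.126·(T−10) [T≤10 °C] = -0.7938
  Pd branch = 0.0053·Pd^0.26·e^(0.059·RH+f) = 0.35 μm/a
  Cl⁻ term: 0.01025·648.8^0.27·exp(0.036·65+0.049·3.7) = 0.7328
  r_corr = 0.35 + 0.7328 = 1.083 μm/a
Convert to mass loss: 1.083 μm/a × 8.96 g/cm³ = 9.701 g·m⁻²·a⁻¹

r_corr = 9.70 g·m⁻²·a⁻¹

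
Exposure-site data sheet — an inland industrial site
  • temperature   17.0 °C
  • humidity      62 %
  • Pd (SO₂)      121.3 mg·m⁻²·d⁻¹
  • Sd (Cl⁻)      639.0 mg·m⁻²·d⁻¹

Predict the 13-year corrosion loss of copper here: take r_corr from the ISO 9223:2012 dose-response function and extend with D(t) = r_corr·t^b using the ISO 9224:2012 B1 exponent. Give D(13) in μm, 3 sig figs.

D(13) = 9.22 μm

copper: T>10 °C ⇒ hinge -0.080·(17.0−10) = -0.5600
  SO₂ term: 0.0053·121.3^0.26·exp(0.059·62-0.5600) = 0.4088
  Sd branch = 0.01025·Sd^0.27·e^(0.036·RH+0.049·T) = 1.257 μm/a
  r_corr = 0.4088 + 1.257 = 1.666 μm/a
ISO 9224: D(t) = r_corr · t^b with b = 0.667 (copper, B1)
  D(13) = 1.666 × 13^0.667 = 1.666 × 5.534 = 9.218 μm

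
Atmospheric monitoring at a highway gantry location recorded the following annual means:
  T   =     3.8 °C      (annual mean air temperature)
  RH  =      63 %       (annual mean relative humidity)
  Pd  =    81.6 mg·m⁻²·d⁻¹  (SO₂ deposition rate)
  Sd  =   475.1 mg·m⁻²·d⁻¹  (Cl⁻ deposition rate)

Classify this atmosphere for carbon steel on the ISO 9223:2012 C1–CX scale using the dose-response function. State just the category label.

C4

carbon steel: T≤10 °C ⇒ hinge +0.150·(3.8−10) = -0.9300
  sulphur-dioxide contribution → 24.29 μm/a
  chloride contribution → 43.36 μm/a
  total first-year rate 67.65 μm/a
Category bounds: 50…80 μm/a bracket r_corr ⇒ C4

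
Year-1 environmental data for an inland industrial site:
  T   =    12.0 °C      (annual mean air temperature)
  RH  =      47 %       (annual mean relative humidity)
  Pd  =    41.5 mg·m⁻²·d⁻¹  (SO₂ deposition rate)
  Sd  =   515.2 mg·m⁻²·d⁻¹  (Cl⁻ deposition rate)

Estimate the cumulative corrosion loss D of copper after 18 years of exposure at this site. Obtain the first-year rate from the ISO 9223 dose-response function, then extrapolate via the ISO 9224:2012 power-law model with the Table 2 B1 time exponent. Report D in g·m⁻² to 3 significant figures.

copper: T>10 °C ⇒ hinge -0.080·(12.0−10) = -0.1600
  Pd branch = 0.0053·Pd^0.26·e^(0.059·RH+f) = 0.1904 μm/a
  Cl⁻ term: 0.01025·515.2^0.27·exp(0.036·47+0.049·12.0) = 0.5409
  sum: 0.1904 + 0.5409 → r_corr = 0.7314 μm/a
Long-term exponent b (ISO 9224 Table 2, B1) = 0.667
  D(18) = 0.7314 × 18^0.667 = 0.7314 × 6.875 = 5.028 μm
  Mass loss = 5.028 μm × 8.96 g/cm³ = 45.05 g·m⁻²

D(18) = 45.1 g·m⁻²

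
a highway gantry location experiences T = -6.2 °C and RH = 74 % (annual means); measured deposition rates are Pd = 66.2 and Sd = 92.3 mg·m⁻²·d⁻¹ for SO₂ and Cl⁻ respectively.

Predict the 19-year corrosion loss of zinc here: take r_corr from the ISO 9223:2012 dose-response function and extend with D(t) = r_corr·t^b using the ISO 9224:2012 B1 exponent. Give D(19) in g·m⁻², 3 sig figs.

D(19) = 123 g·m⁻²

zinc: f(T) = +0.038·(T−10) [T≤10 °C] = -0.6156
  Pd branch = 0.0129·Pd^0.44·e^(0.046·RH+f) = 1.327 μm/a
  Cl⁻ term: 0.0175·92.3^0.57·exp(0.008·74+0.085·-6.2) = 0.2463
  sum: 1.327 + 0.2463 → r_corr = 1.573 μm/a
Long-term exponent b (ISO 9224 Table 2, B1) = 0.813
  D(19) = 1.573 × 19^0.813 = 1.573 × 10.96 = 17.23 μm
  Mass loss = 17.23 μm × 7.14 g/cm³ = 123 g·m⁻²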